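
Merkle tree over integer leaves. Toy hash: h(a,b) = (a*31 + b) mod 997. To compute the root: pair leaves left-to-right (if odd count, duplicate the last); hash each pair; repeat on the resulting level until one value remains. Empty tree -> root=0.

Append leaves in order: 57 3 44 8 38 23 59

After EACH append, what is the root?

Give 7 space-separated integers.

Answer: 57 773 446 410 775 295 982

Derivation:
After append 57 (leaves=[57]):
  L0: [57]
  root=57
After append 3 (leaves=[57, 3]):
  L0: [57, 3]
  L1: h(57,3)=(57*31+3)%997=773 -> [773]
  root=773
After append 44 (leaves=[57, 3, 44]):
  L0: [57, 3, 44]
  L1: h(57,3)=(57*31+3)%997=773 h(44,44)=(44*31+44)%997=411 -> [773, 411]
  L2: h(773,411)=(773*31+411)%997=446 -> [446]
  root=446
After append 8 (leaves=[57, 3, 44, 8]):
  L0: [57, 3, 44, 8]
  L1: h(57,3)=(57*31+3)%997=773 h(44,8)=(44*31+8)%997=375 -> [773, 375]
  L2: h(773,375)=(773*31+375)%997=410 -> [410]
  root=410
After append 38 (leaves=[57, 3, 44, 8, 38]):
  L0: [57, 3, 44, 8, 38]
  L1: h(57,3)=(57*31+3)%997=773 h(44,8)=(44*31+8)%997=375 h(38,38)=(38*31+38)%997=219 -> [773, 375, 219]
  L2: h(773,375)=(773*31+375)%997=410 h(219,219)=(219*31+219)%997=29 -> [410, 29]
  L3: h(410,29)=(410*31+29)%997=775 -> [775]
  root=775
After append 23 (leaves=[57, 3, 44, 8, 38, 23]):
  L0: [57, 3, 44, 8, 38, 23]
  L1: h(57,3)=(57*31+3)%997=773 h(44,8)=(44*31+8)%997=375 h(38,23)=(38*31+23)%997=204 -> [773, 375, 204]
  L2: h(773,375)=(773*31+375)%997=410 h(204,204)=(204*31+204)%997=546 -> [410, 546]
  L3: h(410,546)=(410*31+546)%997=295 -> [295]
  root=295
After append 59 (leaves=[57, 3, 44, 8, 38, 23, 59]):
  L0: [57, 3, 44, 8, 38, 23, 59]
  L1: h(57,3)=(57*31+3)%997=773 h(44,8)=(44*31+8)%997=375 h(38,23)=(38*31+23)%997=204 h(59,59)=(59*31+59)%997=891 -> [773, 375, 204, 891]
  L2: h(773,375)=(773*31+375)%997=410 h(204,891)=(204*31+891)%997=236 -> [410, 236]
  L3: h(410,236)=(410*31+236)%997=982 -> [982]
  root=982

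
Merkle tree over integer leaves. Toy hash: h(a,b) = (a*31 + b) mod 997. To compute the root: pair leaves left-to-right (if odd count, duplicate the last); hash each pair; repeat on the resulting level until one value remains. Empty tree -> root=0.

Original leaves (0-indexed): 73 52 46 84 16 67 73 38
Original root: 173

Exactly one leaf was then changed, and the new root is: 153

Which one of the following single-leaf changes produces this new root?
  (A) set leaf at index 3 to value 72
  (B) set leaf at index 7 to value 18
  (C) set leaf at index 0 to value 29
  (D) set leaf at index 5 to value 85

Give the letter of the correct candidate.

Original leaves: [73, 52, 46, 84, 16, 67, 73, 38]
Target new root: 153
Try each candidate change and compute the resulting root:
Candidate A: set leaf[3] = 72 -> leaves = [73, 52, 46, 72, 16, 67, 73, 38]
  L0: [73, 52, 46, 72, 16, 67, 73, 38]
  L1: h(73,52)=(73*31+52)%997=321 h(46,72)=(46*31+72)%997=501 h(16,67)=(16*31+67)%997=563 h(73,38)=(73*31+38)%997=307 -> [321, 501, 563, 307]
  L2: h(321,501)=(321*31+501)%997=482 h(563,307)=(563*31+307)%997=811 -> [482, 811]
  L3: h(482,811)=(482*31+811)%997=798 -> [798]
  root = 798 != target 153
Candidate B: set leaf[7] = 18 -> leaves = [73, 52, 46, 84, 16, 67, 73, 18]
  L0: [73, 52, 46, 84, 16, 67, 73, 18]
  L1: h(73,52)=(73*31+52)%997=321 h(46,84)=(46*31+84)%997=513 h(16,67)=(16*31+67)%997=563 h(73,18)=(73*31+18)%997=287 -> [321, 513, 563, 287]
  L2: h(321,513)=(321*31+513)%997=494 h(563,287)=(563*31+287)%997=791 -> [494, 791]
  L3: h(494,791)=(494*31+791)%997=153 -> [153]
  root = 153 == target 153  ** MATCH **
Candidate C: set leaf[0] = 29 -> leaves = [29, 52, 46, 84, 16, 67, 73, 38]
  L0: [29, 52, 46, 84, 16, 67, 73, 38]
  L1: h(29,52)=(29*31+52)%997=951 h(46,84)=(46*31+84)%997=513 h(16,67)=(16*31+67)%997=563 h(73,38)=(73*31+38)%997=307 -> [951, 513, 563, 307]
  L2: h(951,513)=(951*31+513)%997=84 h(563,307)=(563*31+307)%997=811 -> [84, 811]
  L3: h(84,811)=(84*31+811)%997=424 -> [424]
  root = 424 != target 153
Candidate D: set leaf[5] = 85 -> leaves = [73, 52, 46, 84, 16, 85, 73, 38]
  L0: [73, 52, 46, 84, 16, 85, 73, 38]
  L1: h(73,52)=(73*31+52)%997=321 h(46,84)=(46*31+84)%997=513 h(16,85)=(16*31+85)%997=581 h(73,38)=(73*31+38)%997=307 -> [321, 513, 581, 307]
  L2: h(321,513)=(321*31+513)%997=494 h(581,307)=(581*31+307)%997=372 -> [494, 372]
  L3: h(494,372)=(494*31+372)%997=731 -> [731]
  root = 731 != target 153
Candidate B produces the target root.

Answer: B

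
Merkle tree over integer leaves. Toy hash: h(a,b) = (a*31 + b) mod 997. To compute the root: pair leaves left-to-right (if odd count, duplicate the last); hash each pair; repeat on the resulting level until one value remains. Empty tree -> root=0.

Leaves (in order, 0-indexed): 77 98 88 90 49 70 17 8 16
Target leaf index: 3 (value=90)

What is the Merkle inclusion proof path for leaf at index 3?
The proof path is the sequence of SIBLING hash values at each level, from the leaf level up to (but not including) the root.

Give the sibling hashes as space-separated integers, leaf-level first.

Answer: 88 491 941 863

Derivation:
L0 (leaves): [77, 98, 88, 90, 49, 70, 17, 8, 16], target index=3
L1: h(77,98)=(77*31+98)%997=491 [pair 0] h(88,90)=(88*31+90)%997=824 [pair 1] h(49,70)=(49*31+70)%997=592 [pair 2] h(17,8)=(17*31+8)%997=535 [pair 3] h(16,16)=(16*31+16)%997=512 [pair 4] -> [491, 824, 592, 535, 512]
  Sibling for proof at L0: 88
L2: h(491,824)=(491*31+824)%997=93 [pair 0] h(592,535)=(592*31+535)%997=941 [pair 1] h(512,512)=(512*31+512)%997=432 [pair 2] -> [93, 941, 432]
  Sibling for proof at L1: 491
L3: h(93,941)=(93*31+941)%997=833 [pair 0] h(432,432)=(432*31+432)%997=863 [pair 1] -> [833, 863]
  Sibling for proof at L2: 941
L4: h(833,863)=(833*31+863)%997=764 [pair 0] -> [764]
  Sibling for proof at L3: 863
Root: 764
Proof path (sibling hashes from leaf to root): [88, 491, 941, 863]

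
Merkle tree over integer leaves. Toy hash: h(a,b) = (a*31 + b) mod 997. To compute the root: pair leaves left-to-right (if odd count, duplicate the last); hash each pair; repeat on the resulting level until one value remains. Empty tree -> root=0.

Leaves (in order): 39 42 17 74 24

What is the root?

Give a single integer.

L0: [39, 42, 17, 74, 24]
L1: h(39,42)=(39*31+42)%997=254 h(17,74)=(17*31+74)%997=601 h(24,24)=(24*31+24)%997=768 -> [254, 601, 768]
L2: h(254,601)=(254*31+601)%997=499 h(768,768)=(768*31+768)%997=648 -> [499, 648]
L3: h(499,648)=(499*31+648)%997=165 -> [165]

Answer: 165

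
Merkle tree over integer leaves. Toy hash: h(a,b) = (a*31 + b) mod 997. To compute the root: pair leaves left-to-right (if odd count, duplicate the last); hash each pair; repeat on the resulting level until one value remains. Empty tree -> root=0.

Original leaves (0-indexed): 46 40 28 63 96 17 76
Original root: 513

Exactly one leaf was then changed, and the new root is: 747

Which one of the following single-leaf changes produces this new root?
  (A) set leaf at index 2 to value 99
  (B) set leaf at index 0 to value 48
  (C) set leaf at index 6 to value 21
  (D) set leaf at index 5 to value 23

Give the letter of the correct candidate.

Original leaves: [46, 40, 28, 63, 96, 17, 76]
Target new root: 747
Try each candidate change and compute the resulting root:
Candidate A: set leaf[2] = 99 -> leaves = [46, 40, 99, 63, 96, 17, 76]
  L0: [46, 40, 99, 63, 96, 17, 76]
  L1: h(46,40)=(46*31+40)%997=469 h(99,63)=(99*31+63)%997=141 h(96,17)=(96*31+17)%997=2 h(76,76)=(76*31+76)%997=438 -> [469, 141, 2, 438]
  L2: h(469,141)=(469*31+141)%997=722 h(2,438)=(2*31+438)%997=500 -> [722, 500]
  L3: h(722,500)=(722*31+500)%997=948 -> [948]
  root = 948 != target 747
Candidate B: set leaf[0] = 48 -> leaves = [48, 40, 28, 63, 96, 17, 76]
  L0: [48, 40, 28, 63, 96, 17, 76]
  L1: h(48,40)=(48*31+40)%997=531 h(28,63)=(28*31+63)%997=931 h(96,17)=(96*31+17)%997=2 h(76,76)=(76*31+76)%997=438 -> [531, 931, 2, 438]
  L2: h(531,931)=(531*31+931)%997=443 h(2,438)=(2*31+438)%997=500 -> [443, 500]
  L3: h(443,500)=(443*31+500)%997=275 -> [275]
  root = 275 != target 747
Candidate C: set leaf[6] = 21 -> leaves = [46, 40, 28, 63, 96, 17, 21]
  L0: [46, 40, 28, 63, 96, 17, 21]
  L1: h(46,40)=(46*31+40)%997=469 h(28,63)=(28*31+63)%997=931 h(96,17)=(96*31+17)%997=2 h(21,21)=(21*31+21)%997=672 -> [469, 931, 2, 672]
  L2: h(469,931)=(469*31+931)%997=515 h(2,672)=(2*31+672)%997=734 -> [515, 734]
  L3: h(515,734)=(515*31+734)%997=747 -> [747]
  root = 747 == target 747  ** MATCH **
Candidate D: set leaf[5] = 23 -> leaves = [46, 40, 28, 63, 96, 23, 76]
  L0: [46, 40, 28, 63, 96, 23, 76]
  L1: h(46,40)=(46*31+40)%997=469 h(28,63)=(28*31+63)%997=931 h(96,23)=(96*31+23)%997=8 h(76,76)=(76*31+76)%997=438 -> [469, 931, 8, 438]
  L2: h(469,931)=(469*31+931)%997=515 h(8,438)=(8*31+438)%997=686 -> [515, 686]
  L3: h(515,686)=(515*31+686)%997=699 -> [699]
  root = 699 != target 747
Candidate C produces the target root.

Answer: C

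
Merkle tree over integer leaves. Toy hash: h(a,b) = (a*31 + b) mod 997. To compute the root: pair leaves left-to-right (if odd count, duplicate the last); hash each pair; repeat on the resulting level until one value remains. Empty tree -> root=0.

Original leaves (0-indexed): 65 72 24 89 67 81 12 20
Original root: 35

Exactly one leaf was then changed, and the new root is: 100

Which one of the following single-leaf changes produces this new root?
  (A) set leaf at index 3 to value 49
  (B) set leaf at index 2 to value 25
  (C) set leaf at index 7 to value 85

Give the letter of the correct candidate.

Original leaves: [65, 72, 24, 89, 67, 81, 12, 20]
Target new root: 100
Try each candidate change and compute the resulting root:
Candidate A: set leaf[3] = 49 -> leaves = [65, 72, 24, 49, 67, 81, 12, 20]
  L0: [65, 72, 24, 49, 67, 81, 12, 20]
  L1: h(65,72)=(65*31+72)%997=93 h(24,49)=(24*31+49)%997=793 h(67,81)=(67*31+81)%997=164 h(12,20)=(12*31+20)%997=392 -> [93, 793, 164, 392]
  L2: h(93,793)=(93*31+793)%997=685 h(164,392)=(164*31+392)%997=491 -> [685, 491]
  L3: h(685,491)=(685*31+491)%997=789 -> [789]
  root = 789 != target 100
Candidate B: set leaf[2] = 25 -> leaves = [65, 72, 25, 89, 67, 81, 12, 20]
  L0: [65, 72, 25, 89, 67, 81, 12, 20]
  L1: h(65,72)=(65*31+72)%997=93 h(25,89)=(25*31+89)%997=864 h(67,81)=(67*31+81)%997=164 h(12,20)=(12*31+20)%997=392 -> [93, 864, 164, 392]
  L2: h(93,864)=(93*31+864)%997=756 h(164,392)=(164*31+392)%997=491 -> [756, 491]
  L3: h(756,491)=(756*31+491)%997=996 -> [996]
  root = 996 != target 100
Candidate C: set leaf[7] = 85 -> leaves = [65, 72, 24, 89, 67, 81, 12, 85]
  L0: [65, 72, 24, 89, 67, 81, 12, 85]
  L1: h(65,72)=(65*31+72)%997=93 h(24,89)=(24*31+89)%997=833 h(67,81)=(67*31+81)%997=164 h(12,85)=(12*31+85)%997=457 -> [93, 833, 164, 457]
  L2: h(93,833)=(93*31+833)%997=725 h(164,457)=(164*31+457)%997=556 -> [725, 556]
  L3: h(725,556)=(725*31+556)%997=100 -> [100]
  root = 100 == target 100  ** MATCH **
Candidate C produces the target root.

Answer: C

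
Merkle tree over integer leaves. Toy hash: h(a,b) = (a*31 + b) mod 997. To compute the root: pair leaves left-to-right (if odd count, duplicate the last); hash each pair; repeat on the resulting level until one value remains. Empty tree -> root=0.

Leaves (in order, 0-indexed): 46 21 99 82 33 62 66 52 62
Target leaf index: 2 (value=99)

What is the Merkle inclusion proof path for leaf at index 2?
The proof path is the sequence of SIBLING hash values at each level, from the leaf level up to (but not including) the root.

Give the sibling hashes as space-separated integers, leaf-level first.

Answer: 82 450 838 727

Derivation:
L0 (leaves): [46, 21, 99, 82, 33, 62, 66, 52, 62], target index=2
L1: h(46,21)=(46*31+21)%997=450 [pair 0] h(99,82)=(99*31+82)%997=160 [pair 1] h(33,62)=(33*31+62)%997=88 [pair 2] h(66,52)=(66*31+52)%997=104 [pair 3] h(62,62)=(62*31+62)%997=987 [pair 4] -> [450, 160, 88, 104, 987]
  Sibling for proof at L0: 82
L2: h(450,160)=(450*31+160)%997=152 [pair 0] h(88,104)=(88*31+104)%997=838 [pair 1] h(987,987)=(987*31+987)%997=677 [pair 2] -> [152, 838, 677]
  Sibling for proof at L1: 450
L3: h(152,838)=(152*31+838)%997=565 [pair 0] h(677,677)=(677*31+677)%997=727 [pair 1] -> [565, 727]
  Sibling for proof at L2: 838
L4: h(565,727)=(565*31+727)%997=296 [pair 0] -> [296]
  Sibling for proof at L3: 727
Root: 296
Proof path (sibling hashes from leaf to root): [82, 450, 838, 727]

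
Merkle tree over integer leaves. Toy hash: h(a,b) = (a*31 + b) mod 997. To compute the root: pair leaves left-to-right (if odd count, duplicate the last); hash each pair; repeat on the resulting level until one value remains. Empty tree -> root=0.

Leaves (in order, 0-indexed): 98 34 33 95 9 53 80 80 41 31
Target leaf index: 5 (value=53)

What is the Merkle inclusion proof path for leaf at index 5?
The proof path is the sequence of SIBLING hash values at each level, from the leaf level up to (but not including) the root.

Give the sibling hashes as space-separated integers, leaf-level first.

Answer: 9 566 638 259

Derivation:
L0 (leaves): [98, 34, 33, 95, 9, 53, 80, 80, 41, 31], target index=5
L1: h(98,34)=(98*31+34)%997=81 [pair 0] h(33,95)=(33*31+95)%997=121 [pair 1] h(9,53)=(9*31+53)%997=332 [pair 2] h(80,80)=(80*31+80)%997=566 [pair 3] h(41,31)=(41*31+31)%997=305 [pair 4] -> [81, 121, 332, 566, 305]
  Sibling for proof at L0: 9
L2: h(81,121)=(81*31+121)%997=638 [pair 0] h(332,566)=(332*31+566)%997=888 [pair 1] h(305,305)=(305*31+305)%997=787 [pair 2] -> [638, 888, 787]
  Sibling for proof at L1: 566
L3: h(638,888)=(638*31+888)%997=726 [pair 0] h(787,787)=(787*31+787)%997=259 [pair 1] -> [726, 259]
  Sibling for proof at L2: 638
L4: h(726,259)=(726*31+259)%997=831 [pair 0] -> [831]
  Sibling for proof at L3: 259
Root: 831
Proof path (sibling hashes from leaf to root): [9, 566, 638, 259]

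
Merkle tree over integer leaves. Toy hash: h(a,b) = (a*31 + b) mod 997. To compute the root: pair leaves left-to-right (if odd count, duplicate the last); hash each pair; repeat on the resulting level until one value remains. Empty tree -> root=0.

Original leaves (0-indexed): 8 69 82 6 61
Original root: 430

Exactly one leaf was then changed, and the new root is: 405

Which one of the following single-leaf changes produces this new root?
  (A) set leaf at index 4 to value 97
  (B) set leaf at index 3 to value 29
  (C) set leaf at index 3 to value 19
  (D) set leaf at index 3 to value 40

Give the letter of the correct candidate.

Answer: A

Derivation:
Original leaves: [8, 69, 82, 6, 61]
Target new root: 405
Try each candidate change and compute the resulting root:
Candidate A: set leaf[4] = 97 -> leaves = [8, 69, 82, 6, 97]
  L0: [8, 69, 82, 6, 97]
  L1: h(8,69)=(8*31+69)%997=317 h(82,6)=(82*31+6)%997=554 h(97,97)=(97*31+97)%997=113 -> [317, 554, 113]
  L2: h(317,554)=(317*31+554)%997=411 h(113,113)=(113*31+113)%997=625 -> [411, 625]
  L3: h(411,625)=(411*31+625)%997=405 -> [405]
  root = 405 == target 405  ** MATCH **
Candidate B: set leaf[3] = 29 -> leaves = [8, 69, 82, 29, 61]
  L0: [8, 69, 82, 29, 61]
  L1: h(8,69)=(8*31+69)%997=317 h(82,29)=(82*31+29)%997=577 h(61,61)=(61*31+61)%997=955 -> [317, 577, 955]
  L2: h(317,577)=(317*31+577)%997=434 h(955,955)=(955*31+955)%997=650 -> [434, 650]
  L3: h(434,650)=(434*31+650)%997=146 -> [146]
  root = 146 != target 405
Candidate C: set leaf[3] = 19 -> leaves = [8, 69, 82, 19, 61]
  L0: [8, 69, 82, 19, 61]
  L1: h(8,69)=(8*31+69)%997=317 h(82,19)=(82*31+19)%997=567 h(61,61)=(61*31+61)%997=955 -> [317, 567, 955]
  L2: h(317,567)=(317*31+567)%997=424 h(955,955)=(955*31+955)%997=650 -> [424, 650]
  L3: h(424,650)=(424*31+650)%997=833 -> [833]
  root = 833 != target 405
Candidate D: set leaf[3] = 40 -> leaves = [8, 69, 82, 40, 61]
  L0: [8, 69, 82, 40, 61]
  L1: h(8,69)=(8*31+69)%997=317 h(82,40)=(82*31+40)%997=588 h(61,61)=(61*31+61)%997=955 -> [317, 588, 955]
  L2: h(317,588)=(317*31+588)%997=445 h(955,955)=(955*31+955)%997=650 -> [445, 650]
  L3: h(445,650)=(445*31+650)%997=487 -> [487]
  root = 487 != target 405
Candidate A produces the target root.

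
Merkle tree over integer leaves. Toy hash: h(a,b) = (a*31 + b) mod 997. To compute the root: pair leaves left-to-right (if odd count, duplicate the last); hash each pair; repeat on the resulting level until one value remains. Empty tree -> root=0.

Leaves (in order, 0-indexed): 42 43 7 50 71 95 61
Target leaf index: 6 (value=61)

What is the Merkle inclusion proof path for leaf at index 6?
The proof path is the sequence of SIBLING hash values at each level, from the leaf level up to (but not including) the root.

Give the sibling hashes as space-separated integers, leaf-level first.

Answer: 61 302 88

Derivation:
L0 (leaves): [42, 43, 7, 50, 71, 95, 61], target index=6
L1: h(42,43)=(42*31+43)%997=348 [pair 0] h(7,50)=(7*31+50)%997=267 [pair 1] h(71,95)=(71*31+95)%997=302 [pair 2] h(61,61)=(61*31+61)%997=955 [pair 3] -> [348, 267, 302, 955]
  Sibling for proof at L0: 61
L2: h(348,267)=(348*31+267)%997=88 [pair 0] h(302,955)=(302*31+955)%997=347 [pair 1] -> [88, 347]
  Sibling for proof at L1: 302
L3: h(88,347)=(88*31+347)%997=84 [pair 0] -> [84]
  Sibling for proof at L2: 88
Root: 84
Proof path (sibling hashes from leaf to root): [61, 302, 88]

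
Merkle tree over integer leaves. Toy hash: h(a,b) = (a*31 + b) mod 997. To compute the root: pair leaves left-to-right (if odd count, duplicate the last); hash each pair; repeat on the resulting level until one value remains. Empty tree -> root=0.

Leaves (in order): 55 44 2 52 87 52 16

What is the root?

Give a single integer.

L0: [55, 44, 2, 52, 87, 52, 16]
L1: h(55,44)=(55*31+44)%997=752 h(2,52)=(2*31+52)%997=114 h(87,52)=(87*31+52)%997=755 h(16,16)=(16*31+16)%997=512 -> [752, 114, 755, 512]
L2: h(752,114)=(752*31+114)%997=495 h(755,512)=(755*31+512)%997=986 -> [495, 986]
L3: h(495,986)=(495*31+986)%997=379 -> [379]

Answer: 379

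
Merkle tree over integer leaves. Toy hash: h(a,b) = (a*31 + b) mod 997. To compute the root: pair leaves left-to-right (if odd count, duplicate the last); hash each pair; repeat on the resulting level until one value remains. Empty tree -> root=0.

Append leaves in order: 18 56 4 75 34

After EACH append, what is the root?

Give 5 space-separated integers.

Answer: 18 614 219 290 935

Derivation:
After append 18 (leaves=[18]):
  L0: [18]
  root=18
After append 56 (leaves=[18, 56]):
  L0: [18, 56]
  L1: h(18,56)=(18*31+56)%997=614 -> [614]
  root=614
After append 4 (leaves=[18, 56, 4]):
  L0: [18, 56, 4]
  L1: h(18,56)=(18*31+56)%997=614 h(4,4)=(4*31+4)%997=128 -> [614, 128]
  L2: h(614,128)=(614*31+128)%997=219 -> [219]
  root=219
After append 75 (leaves=[18, 56, 4, 75]):
  L0: [18, 56, 4, 75]
  L1: h(18,56)=(18*31+56)%997=614 h(4,75)=(4*31+75)%997=199 -> [614, 199]
  L2: h(614,199)=(614*31+199)%997=290 -> [290]
  root=290
After append 34 (leaves=[18, 56, 4, 75, 34]):
  L0: [18, 56, 4, 75, 34]
  L1: h(18,56)=(18*31+56)%997=614 h(4,75)=(4*31+75)%997=199 h(34,34)=(34*31+34)%997=91 -> [614, 199, 91]
  L2: h(614,199)=(614*31+199)%997=290 h(91,91)=(91*31+91)%997=918 -> [290, 918]
  L3: h(290,918)=(290*31+918)%997=935 -> [935]
  root=935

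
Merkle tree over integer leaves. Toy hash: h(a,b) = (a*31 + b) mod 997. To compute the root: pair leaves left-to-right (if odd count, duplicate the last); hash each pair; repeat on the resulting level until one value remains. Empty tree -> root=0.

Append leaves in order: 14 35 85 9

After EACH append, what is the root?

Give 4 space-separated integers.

Answer: 14 469 310 234

Derivation:
After append 14 (leaves=[14]):
  L0: [14]
  root=14
After append 35 (leaves=[14, 35]):
  L0: [14, 35]
  L1: h(14,35)=(14*31+35)%997=469 -> [469]
  root=469
After append 85 (leaves=[14, 35, 85]):
  L0: [14, 35, 85]
  L1: h(14,35)=(14*31+35)%997=469 h(85,85)=(85*31+85)%997=726 -> [469, 726]
  L2: h(469,726)=(469*31+726)%997=310 -> [310]
  root=310
After append 9 (leaves=[14, 35, 85, 9]):
  L0: [14, 35, 85, 9]
  L1: h(14,35)=(14*31+35)%997=469 h(85,9)=(85*31+9)%997=650 -> [469, 650]
  L2: h(469,650)=(469*31+650)%997=234 -> [234]
  root=234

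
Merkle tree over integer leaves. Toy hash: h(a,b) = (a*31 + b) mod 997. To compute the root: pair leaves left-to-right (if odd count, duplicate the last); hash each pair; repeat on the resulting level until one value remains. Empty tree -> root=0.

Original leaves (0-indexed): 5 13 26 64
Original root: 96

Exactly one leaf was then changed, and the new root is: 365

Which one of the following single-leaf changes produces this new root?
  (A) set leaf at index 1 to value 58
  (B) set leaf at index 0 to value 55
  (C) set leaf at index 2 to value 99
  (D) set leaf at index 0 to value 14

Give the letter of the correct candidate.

Answer: C

Derivation:
Original leaves: [5, 13, 26, 64]
Target new root: 365
Try each candidate change and compute the resulting root:
Candidate A: set leaf[1] = 58 -> leaves = [5, 58, 26, 64]
  L0: [5, 58, 26, 64]
  L1: h(5,58)=(5*31+58)%997=213 h(26,64)=(26*31+64)%997=870 -> [213, 870]
  L2: h(213,870)=(213*31+870)%997=494 -> [494]
  root = 494 != target 365
Candidate B: set leaf[0] = 55 -> leaves = [55, 13, 26, 64]
  L0: [55, 13, 26, 64]
  L1: h(55,13)=(55*31+13)%997=721 h(26,64)=(26*31+64)%997=870 -> [721, 870]
  L2: h(721,870)=(721*31+870)%997=290 -> [290]
  root = 290 != target 365
Candidate C: set leaf[2] = 99 -> leaves = [5, 13, 99, 64]
  L0: [5, 13, 99, 64]
  L1: h(5,13)=(5*31+13)%997=168 h(99,64)=(99*31+64)%997=142 -> [168, 142]
  L2: h(168,142)=(168*31+142)%997=365 -> [365]
  root = 365 == target 365  ** MATCH **
Candidate D: set leaf[0] = 14 -> leaves = [14, 13, 26, 64]
  L0: [14, 13, 26, 64]
  L1: h(14,13)=(14*31+13)%997=447 h(26,64)=(26*31+64)%997=870 -> [447, 870]
  L2: h(447,870)=(447*31+870)%997=769 -> [769]
  root = 769 != target 365
Candidate C produces the target root.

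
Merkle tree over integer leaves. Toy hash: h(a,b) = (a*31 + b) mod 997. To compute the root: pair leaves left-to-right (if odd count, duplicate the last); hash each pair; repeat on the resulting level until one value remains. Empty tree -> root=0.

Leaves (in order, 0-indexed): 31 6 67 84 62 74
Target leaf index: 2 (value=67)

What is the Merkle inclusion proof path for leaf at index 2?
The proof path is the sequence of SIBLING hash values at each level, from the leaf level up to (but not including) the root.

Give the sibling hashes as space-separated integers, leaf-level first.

Answer: 84 967 64

Derivation:
L0 (leaves): [31, 6, 67, 84, 62, 74], target index=2
L1: h(31,6)=(31*31+6)%997=967 [pair 0] h(67,84)=(67*31+84)%997=167 [pair 1] h(62,74)=(62*31+74)%997=2 [pair 2] -> [967, 167, 2]
  Sibling for proof at L0: 84
L2: h(967,167)=(967*31+167)%997=234 [pair 0] h(2,2)=(2*31+2)%997=64 [pair 1] -> [234, 64]
  Sibling for proof at L1: 967
L3: h(234,64)=(234*31+64)%997=339 [pair 0] -> [339]
  Sibling for proof at L2: 64
Root: 339
Proof path (sibling hashes from leaf to root): [84, 967, 64]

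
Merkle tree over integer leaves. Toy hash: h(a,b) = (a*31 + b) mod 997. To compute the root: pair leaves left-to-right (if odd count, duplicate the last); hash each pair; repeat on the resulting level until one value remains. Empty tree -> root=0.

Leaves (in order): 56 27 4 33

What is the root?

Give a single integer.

Answer: 972

Derivation:
L0: [56, 27, 4, 33]
L1: h(56,27)=(56*31+27)%997=766 h(4,33)=(4*31+33)%997=157 -> [766, 157]
L2: h(766,157)=(766*31+157)%997=972 -> [972]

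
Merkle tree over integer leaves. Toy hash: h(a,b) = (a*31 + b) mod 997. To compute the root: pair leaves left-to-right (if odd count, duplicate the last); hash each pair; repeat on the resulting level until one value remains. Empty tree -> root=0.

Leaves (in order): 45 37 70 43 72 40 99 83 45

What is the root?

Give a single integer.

L0: [45, 37, 70, 43, 72, 40, 99, 83, 45]
L1: h(45,37)=(45*31+37)%997=435 h(70,43)=(70*31+43)%997=219 h(72,40)=(72*31+40)%997=278 h(99,83)=(99*31+83)%997=161 h(45,45)=(45*31+45)%997=443 -> [435, 219, 278, 161, 443]
L2: h(435,219)=(435*31+219)%997=743 h(278,161)=(278*31+161)%997=803 h(443,443)=(443*31+443)%997=218 -> [743, 803, 218]
L3: h(743,803)=(743*31+803)%997=905 h(218,218)=(218*31+218)%997=994 -> [905, 994]
L4: h(905,994)=(905*31+994)%997=136 -> [136]

Answer: 136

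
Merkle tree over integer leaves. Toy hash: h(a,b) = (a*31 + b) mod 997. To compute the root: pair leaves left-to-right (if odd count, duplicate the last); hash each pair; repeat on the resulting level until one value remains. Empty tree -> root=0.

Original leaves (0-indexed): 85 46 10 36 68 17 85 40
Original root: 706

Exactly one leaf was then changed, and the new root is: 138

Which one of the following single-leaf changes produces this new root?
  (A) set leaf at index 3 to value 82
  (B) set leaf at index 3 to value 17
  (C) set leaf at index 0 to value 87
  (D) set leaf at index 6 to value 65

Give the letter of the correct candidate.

Answer: A

Derivation:
Original leaves: [85, 46, 10, 36, 68, 17, 85, 40]
Target new root: 138
Try each candidate change and compute the resulting root:
Candidate A: set leaf[3] = 82 -> leaves = [85, 46, 10, 82, 68, 17, 85, 40]
  L0: [85, 46, 10, 82, 68, 17, 85, 40]
  L1: h(85,46)=(85*31+46)%997=687 h(10,82)=(10*31+82)%997=392 h(68,17)=(68*31+17)%997=131 h(85,40)=(85*31+40)%997=681 -> [687, 392, 131, 681]
  L2: h(687,392)=(687*31+392)%997=752 h(131,681)=(131*31+681)%997=754 -> [752, 754]
  L3: h(752,754)=(752*31+754)%997=138 -> [138]
  root = 138 == target 138  ** MATCH **
Candidate B: set leaf[3] = 17 -> leaves = [85, 46, 10, 17, 68, 17, 85, 40]
  L0: [85, 46, 10, 17, 68, 17, 85, 40]
  L1: h(85,46)=(85*31+46)%997=687 h(10,17)=(10*31+17)%997=327 h(68,17)=(68*31+17)%997=131 h(85,40)=(85*31+40)%997=681 -> [687, 327, 131, 681]
  L2: h(687,327)=(687*31+327)%997=687 h(131,681)=(131*31+681)%997=754 -> [687, 754]
  L3: h(687,754)=(687*31+754)%997=117 -> [117]
  root = 117 != target 138
Candidate C: set leaf[0] = 87 -> leaves = [87, 46, 10, 36, 68, 17, 85, 40]
  L0: [87, 46, 10, 36, 68, 17, 85, 40]
  L1: h(87,46)=(87*31+46)%997=749 h(10,36)=(10*31+36)%997=346 h(68,17)=(68*31+17)%997=131 h(85,40)=(85*31+40)%997=681 -> [749, 346, 131, 681]
  L2: h(749,346)=(749*31+346)%997=634 h(131,681)=(131*31+681)%997=754 -> [634, 754]
  L3: h(634,754)=(634*31+754)%997=468 -> [468]
  root = 468 != target 138
Candidate D: set leaf[6] = 65 -> leaves = [85, 46, 10, 36, 68, 17, 65, 40]
  L0: [85, 46, 10, 36, 68, 17, 65, 40]
  L1: h(85,46)=(85*31+46)%997=687 h(10,36)=(10*31+36)%997=346 h(68,17)=(68*31+17)%997=131 h(65,40)=(65*31+40)%997=61 -> [687, 346, 131, 61]
  L2: h(687,346)=(687*31+346)%997=706 h(131,61)=(131*31+61)%997=134 -> [706, 134]
  L3: h(706,134)=(706*31+134)%997=86 -> [86]
  root = 86 != target 138
Candidate A produces the target root.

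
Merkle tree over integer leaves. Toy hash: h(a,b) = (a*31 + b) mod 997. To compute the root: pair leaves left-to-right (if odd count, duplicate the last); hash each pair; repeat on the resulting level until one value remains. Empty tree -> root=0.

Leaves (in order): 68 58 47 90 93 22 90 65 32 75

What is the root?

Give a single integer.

Answer: 382

Derivation:
L0: [68, 58, 47, 90, 93, 22, 90, 65, 32, 75]
L1: h(68,58)=(68*31+58)%997=172 h(47,90)=(47*31+90)%997=550 h(93,22)=(93*31+22)%997=911 h(90,65)=(90*31+65)%997=861 h(32,75)=(32*31+75)%997=70 -> [172, 550, 911, 861, 70]
L2: h(172,550)=(172*31+550)%997=897 h(911,861)=(911*31+861)%997=189 h(70,70)=(70*31+70)%997=246 -> [897, 189, 246]
L3: h(897,189)=(897*31+189)%997=80 h(246,246)=(246*31+246)%997=893 -> [80, 893]
L4: h(80,893)=(80*31+893)%997=382 -> [382]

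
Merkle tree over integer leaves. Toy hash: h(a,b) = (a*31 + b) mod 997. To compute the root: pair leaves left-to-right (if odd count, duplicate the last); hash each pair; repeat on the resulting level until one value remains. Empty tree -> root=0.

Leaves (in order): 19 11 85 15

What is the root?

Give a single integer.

L0: [19, 11, 85, 15]
L1: h(19,11)=(19*31+11)%997=600 h(85,15)=(85*31+15)%997=656 -> [600, 656]
L2: h(600,656)=(600*31+656)%997=313 -> [313]

Answer: 313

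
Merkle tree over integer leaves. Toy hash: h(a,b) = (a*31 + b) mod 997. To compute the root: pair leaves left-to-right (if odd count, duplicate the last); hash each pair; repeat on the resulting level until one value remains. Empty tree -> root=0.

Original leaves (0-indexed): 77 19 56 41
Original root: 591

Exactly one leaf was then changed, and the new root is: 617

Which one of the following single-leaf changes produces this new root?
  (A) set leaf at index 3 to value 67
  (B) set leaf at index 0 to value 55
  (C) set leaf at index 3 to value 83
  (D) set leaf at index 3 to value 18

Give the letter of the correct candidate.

Original leaves: [77, 19, 56, 41]
Target new root: 617
Try each candidate change and compute the resulting root:
Candidate A: set leaf[3] = 67 -> leaves = [77, 19, 56, 67]
  L0: [77, 19, 56, 67]
  L1: h(77,19)=(77*31+19)%997=412 h(56,67)=(56*31+67)%997=806 -> [412, 806]
  L2: h(412,806)=(412*31+806)%997=617 -> [617]
  root = 617 == target 617  ** MATCH **
Candidate B: set leaf[0] = 55 -> leaves = [55, 19, 56, 41]
  L0: [55, 19, 56, 41]
  L1: h(55,19)=(55*31+19)%997=727 h(56,41)=(56*31+41)%997=780 -> [727, 780]
  L2: h(727,780)=(727*31+780)%997=386 -> [386]
  root = 386 != target 617
Candidate C: set leaf[3] = 83 -> leaves = [77, 19, 56, 83]
  L0: [77, 19, 56, 83]
  L1: h(77,19)=(77*31+19)%997=412 h(56,83)=(56*31+83)%997=822 -> [412, 822]
  L2: h(412,822)=(412*31+822)%997=633 -> [633]
  root = 633 != target 617
Candidate D: set leaf[3] = 18 -> leaves = [77, 19, 56, 18]
  L0: [77, 19, 56, 18]
  L1: h(77,19)=(77*31+19)%997=412 h(56,18)=(56*31+18)%997=757 -> [412, 757]
  L2: h(412,757)=(412*31+757)%997=568 -> [568]
  root = 568 != target 617
Candidate A produces the target root.

Answer: A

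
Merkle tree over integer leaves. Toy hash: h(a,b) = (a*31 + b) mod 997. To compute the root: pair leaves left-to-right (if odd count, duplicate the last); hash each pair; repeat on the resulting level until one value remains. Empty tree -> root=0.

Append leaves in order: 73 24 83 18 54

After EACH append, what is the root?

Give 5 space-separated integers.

After append 73 (leaves=[73]):
  L0: [73]
  root=73
After append 24 (leaves=[73, 24]):
  L0: [73, 24]
  L1: h(73,24)=(73*31+24)%997=293 -> [293]
  root=293
After append 83 (leaves=[73, 24, 83]):
  L0: [73, 24, 83]
  L1: h(73,24)=(73*31+24)%997=293 h(83,83)=(83*31+83)%997=662 -> [293, 662]
  L2: h(293,662)=(293*31+662)%997=772 -> [772]
  root=772
After append 18 (leaves=[73, 24, 83, 18]):
  L0: [73, 24, 83, 18]
  L1: h(73,24)=(73*31+24)%997=293 h(83,18)=(83*31+18)%997=597 -> [293, 597]
  L2: h(293,597)=(293*31+597)%997=707 -> [707]
  root=707
After append 54 (leaves=[73, 24, 83, 18, 54]):
  L0: [73, 24, 83, 18, 54]
  L1: h(73,24)=(73*31+24)%997=293 h(83,18)=(83*31+18)%997=597 h(54,54)=(54*31+54)%997=731 -> [293, 597, 731]
  L2: h(293,597)=(293*31+597)%997=707 h(731,731)=(731*31+731)%997=461 -> [707, 461]
  L3: h(707,461)=(707*31+461)%997=444 -> [444]
  root=444

Answer: 73 293 772 707 444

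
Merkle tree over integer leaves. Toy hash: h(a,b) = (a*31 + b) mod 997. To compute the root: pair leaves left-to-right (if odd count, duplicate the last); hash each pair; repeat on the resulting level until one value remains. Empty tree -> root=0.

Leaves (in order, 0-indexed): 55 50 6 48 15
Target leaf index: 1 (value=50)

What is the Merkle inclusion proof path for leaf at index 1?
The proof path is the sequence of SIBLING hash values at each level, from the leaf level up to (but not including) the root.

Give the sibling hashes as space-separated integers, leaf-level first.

L0 (leaves): [55, 50, 6, 48, 15], target index=1
L1: h(55,50)=(55*31+50)%997=758 [pair 0] h(6,48)=(6*31+48)%997=234 [pair 1] h(15,15)=(15*31+15)%997=480 [pair 2] -> [758, 234, 480]
  Sibling for proof at L0: 55
L2: h(758,234)=(758*31+234)%997=801 [pair 0] h(480,480)=(480*31+480)%997=405 [pair 1] -> [801, 405]
  Sibling for proof at L1: 234
L3: h(801,405)=(801*31+405)%997=311 [pair 0] -> [311]
  Sibling for proof at L2: 405
Root: 311
Proof path (sibling hashes from leaf to root): [55, 234, 405]

Answer: 55 234 405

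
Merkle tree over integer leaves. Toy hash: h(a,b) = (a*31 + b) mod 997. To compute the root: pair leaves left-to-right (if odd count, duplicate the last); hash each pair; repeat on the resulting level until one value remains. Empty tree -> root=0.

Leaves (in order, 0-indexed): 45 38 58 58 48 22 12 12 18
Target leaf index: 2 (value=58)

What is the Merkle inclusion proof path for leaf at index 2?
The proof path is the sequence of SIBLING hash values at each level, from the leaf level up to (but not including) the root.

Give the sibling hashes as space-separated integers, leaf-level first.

L0 (leaves): [45, 38, 58, 58, 48, 22, 12, 12, 18], target index=2
L1: h(45,38)=(45*31+38)%997=436 [pair 0] h(58,58)=(58*31+58)%997=859 [pair 1] h(48,22)=(48*31+22)%997=513 [pair 2] h(12,12)=(12*31+12)%997=384 [pair 3] h(18,18)=(18*31+18)%997=576 [pair 4] -> [436, 859, 513, 384, 576]
  Sibling for proof at L0: 58
L2: h(436,859)=(436*31+859)%997=417 [pair 0] h(513,384)=(513*31+384)%997=335 [pair 1] h(576,576)=(576*31+576)%997=486 [pair 2] -> [417, 335, 486]
  Sibling for proof at L1: 436
L3: h(417,335)=(417*31+335)%997=301 [pair 0] h(486,486)=(486*31+486)%997=597 [pair 1] -> [301, 597]
  Sibling for proof at L2: 335
L4: h(301,597)=(301*31+597)%997=955 [pair 0] -> [955]
  Sibling for proof at L3: 597
Root: 955
Proof path (sibling hashes from leaf to root): [58, 436, 335, 597]

Answer: 58 436 335 597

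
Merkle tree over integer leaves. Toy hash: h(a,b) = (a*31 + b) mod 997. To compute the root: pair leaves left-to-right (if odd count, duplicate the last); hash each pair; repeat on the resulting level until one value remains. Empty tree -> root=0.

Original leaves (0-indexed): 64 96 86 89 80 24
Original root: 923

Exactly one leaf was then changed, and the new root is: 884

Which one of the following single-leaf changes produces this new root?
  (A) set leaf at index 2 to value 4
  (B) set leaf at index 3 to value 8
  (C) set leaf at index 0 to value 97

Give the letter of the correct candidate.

Original leaves: [64, 96, 86, 89, 80, 24]
Target new root: 884
Try each candidate change and compute the resulting root:
Candidate A: set leaf[2] = 4 -> leaves = [64, 96, 4, 89, 80, 24]
  L0: [64, 96, 4, 89, 80, 24]
  L1: h(64,96)=(64*31+96)%997=86 h(4,89)=(4*31+89)%997=213 h(80,24)=(80*31+24)%997=510 -> [86, 213, 510]
  L2: h(86,213)=(86*31+213)%997=885 h(510,510)=(510*31+510)%997=368 -> [885, 368]
  L3: h(885,368)=(885*31+368)%997=884 -> [884]
  root = 884 == target 884  ** MATCH **
Candidate B: set leaf[3] = 8 -> leaves = [64, 96, 86, 8, 80, 24]
  L0: [64, 96, 86, 8, 80, 24]
  L1: h(64,96)=(64*31+96)%997=86 h(86,8)=(86*31+8)%997=680 h(80,24)=(80*31+24)%997=510 -> [86, 680, 510]
  L2: h(86,680)=(86*31+680)%997=355 h(510,510)=(510*31+510)%997=368 -> [355, 368]
  L3: h(355,368)=(355*31+368)%997=406 -> [406]
  root = 406 != target 884
Candidate C: set leaf[0] = 97 -> leaves = [97, 96, 86, 89, 80, 24]
  L0: [97, 96, 86, 89, 80, 24]
  L1: h(97,96)=(97*31+96)%997=112 h(86,89)=(86*31+89)%997=761 h(80,24)=(80*31+24)%997=510 -> [112, 761, 510]
  L2: h(112,761)=(112*31+761)%997=245 h(510,510)=(510*31+510)%997=368 -> [245, 368]
  L3: h(245,368)=(245*31+368)%997=984 -> [984]
  root = 984 != target 884
Candidate A produces the target root.

Answer: A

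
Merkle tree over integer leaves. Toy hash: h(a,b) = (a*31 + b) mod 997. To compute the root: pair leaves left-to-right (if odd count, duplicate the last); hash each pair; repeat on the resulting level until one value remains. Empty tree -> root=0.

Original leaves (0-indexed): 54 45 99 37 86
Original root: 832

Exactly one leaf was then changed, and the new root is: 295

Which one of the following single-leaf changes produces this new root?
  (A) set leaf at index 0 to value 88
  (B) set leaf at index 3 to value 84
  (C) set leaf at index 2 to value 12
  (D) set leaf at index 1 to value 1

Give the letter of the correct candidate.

Original leaves: [54, 45, 99, 37, 86]
Target new root: 295
Try each candidate change and compute the resulting root:
Candidate A: set leaf[0] = 88 -> leaves = [88, 45, 99, 37, 86]
  L0: [88, 45, 99, 37, 86]
  L1: h(88,45)=(88*31+45)%997=779 h(99,37)=(99*31+37)%997=115 h(86,86)=(86*31+86)%997=758 -> [779, 115, 758]
  L2: h(779,115)=(779*31+115)%997=336 h(758,758)=(758*31+758)%997=328 -> [336, 328]
  L3: h(336,328)=(336*31+328)%997=774 -> [774]
  root = 774 != target 295
Candidate B: set leaf[3] = 84 -> leaves = [54, 45, 99, 84, 86]
  L0: [54, 45, 99, 84, 86]
  L1: h(54,45)=(54*31+45)%997=722 h(99,84)=(99*31+84)%997=162 h(86,86)=(86*31+86)%997=758 -> [722, 162, 758]
  L2: h(722,162)=(722*31+162)%997=610 h(758,758)=(758*31+758)%997=328 -> [610, 328]
  L3: h(610,328)=(610*31+328)%997=295 -> [295]
  root = 295 == target 295  ** MATCH **
Candidate C: set leaf[2] = 12 -> leaves = [54, 45, 12, 37, 86]
  L0: [54, 45, 12, 37, 86]
  L1: h(54,45)=(54*31+45)%997=722 h(12,37)=(12*31+37)%997=409 h(86,86)=(86*31+86)%997=758 -> [722, 409, 758]
  L2: h(722,409)=(722*31+409)%997=857 h(758,758)=(758*31+758)%997=328 -> [857, 328]
  L3: h(857,328)=(857*31+328)%997=973 -> [973]
  root = 973 != target 295
Candidate D: set leaf[1] = 1 -> leaves = [54, 1, 99, 37, 86]
  L0: [54, 1, 99, 37, 86]
  L1: h(54,1)=(54*31+1)%997=678 h(99,37)=(99*31+37)%997=115 h(86,86)=(86*31+86)%997=758 -> [678, 115, 758]
  L2: h(678,115)=(678*31+115)%997=196 h(758,758)=(758*31+758)%997=328 -> [196, 328]
  L3: h(196,328)=(196*31+328)%997=422 -> [422]
  root = 422 != target 295
Candidate B produces the target root.

Answer: B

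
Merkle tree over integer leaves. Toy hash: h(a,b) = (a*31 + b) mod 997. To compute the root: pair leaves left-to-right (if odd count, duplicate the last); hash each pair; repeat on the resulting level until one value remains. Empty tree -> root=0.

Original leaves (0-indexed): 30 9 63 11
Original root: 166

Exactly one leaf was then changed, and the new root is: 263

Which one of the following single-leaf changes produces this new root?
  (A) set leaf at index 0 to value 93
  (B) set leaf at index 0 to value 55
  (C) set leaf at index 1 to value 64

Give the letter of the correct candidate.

Original leaves: [30, 9, 63, 11]
Target new root: 263
Try each candidate change and compute the resulting root:
Candidate A: set leaf[0] = 93 -> leaves = [93, 9, 63, 11]
  L0: [93, 9, 63, 11]
  L1: h(93,9)=(93*31+9)%997=898 h(63,11)=(63*31+11)%997=967 -> [898, 967]
  L2: h(898,967)=(898*31+967)%997=889 -> [889]
  root = 889 != target 263
Candidate B: set leaf[0] = 55 -> leaves = [55, 9, 63, 11]
  L0: [55, 9, 63, 11]
  L1: h(55,9)=(55*31+9)%997=717 h(63,11)=(63*31+11)%997=967 -> [717, 967]
  L2: h(717,967)=(717*31+967)%997=263 -> [263]
  root = 263 == target 263  ** MATCH **
Candidate C: set leaf[1] = 64 -> leaves = [30, 64, 63, 11]
  L0: [30, 64, 63, 11]
  L1: h(30,64)=(30*31+64)%997=994 h(63,11)=(63*31+11)%997=967 -> [994, 967]
  L2: h(994,967)=(994*31+967)%997=874 -> [874]
  root = 874 != target 263
Candidate B produces the target root.

Answer: B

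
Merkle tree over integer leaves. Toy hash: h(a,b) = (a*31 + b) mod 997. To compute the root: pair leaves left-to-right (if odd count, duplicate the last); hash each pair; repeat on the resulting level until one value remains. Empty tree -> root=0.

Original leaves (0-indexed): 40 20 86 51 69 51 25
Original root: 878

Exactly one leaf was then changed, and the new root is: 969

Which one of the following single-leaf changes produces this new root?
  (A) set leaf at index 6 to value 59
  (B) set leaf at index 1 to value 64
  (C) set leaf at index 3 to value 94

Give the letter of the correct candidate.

Original leaves: [40, 20, 86, 51, 69, 51, 25]
Target new root: 969
Try each candidate change and compute the resulting root:
Candidate A: set leaf[6] = 59 -> leaves = [40, 20, 86, 51, 69, 51, 59]
  L0: [40, 20, 86, 51, 69, 51, 59]
  L1: h(40,20)=(40*31+20)%997=263 h(86,51)=(86*31+51)%997=723 h(69,51)=(69*31+51)%997=196 h(59,59)=(59*31+59)%997=891 -> [263, 723, 196, 891]
  L2: h(263,723)=(263*31+723)%997=900 h(196,891)=(196*31+891)%997=985 -> [900, 985]
  L3: h(900,985)=(900*31+985)%997=969 -> [969]
  root = 969 == target 969  ** MATCH **
Candidate B: set leaf[1] = 64 -> leaves = [40, 64, 86, 51, 69, 51, 25]
  L0: [40, 64, 86, 51, 69, 51, 25]
  L1: h(40,64)=(40*31+64)%997=307 h(86,51)=(86*31+51)%997=723 h(69,51)=(69*31+51)%997=196 h(25,25)=(25*31+25)%997=800 -> [307, 723, 196, 800]
  L2: h(307,723)=(307*31+723)%997=270 h(196,800)=(196*31+800)%997=894 -> [270, 894]
  L3: h(270,894)=(270*31+894)%997=291 -> [291]
  root = 291 != target 969
Candidate C: set leaf[3] = 94 -> leaves = [40, 20, 86, 94, 69, 51, 25]
  L0: [40, 20, 86, 94, 69, 51, 25]
  L1: h(40,20)=(40*31+20)%997=263 h(86,94)=(86*31+94)%997=766 h(69,51)=(69*31+51)%997=196 h(25,25)=(25*31+25)%997=800 -> [263, 766, 196, 800]
  L2: h(263,766)=(263*31+766)%997=943 h(196,800)=(196*31+800)%997=894 -> [943, 894]
  L3: h(943,894)=(943*31+894)%997=217 -> [217]
  root = 217 != target 969
Candidate A produces the target root.

Answer: A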